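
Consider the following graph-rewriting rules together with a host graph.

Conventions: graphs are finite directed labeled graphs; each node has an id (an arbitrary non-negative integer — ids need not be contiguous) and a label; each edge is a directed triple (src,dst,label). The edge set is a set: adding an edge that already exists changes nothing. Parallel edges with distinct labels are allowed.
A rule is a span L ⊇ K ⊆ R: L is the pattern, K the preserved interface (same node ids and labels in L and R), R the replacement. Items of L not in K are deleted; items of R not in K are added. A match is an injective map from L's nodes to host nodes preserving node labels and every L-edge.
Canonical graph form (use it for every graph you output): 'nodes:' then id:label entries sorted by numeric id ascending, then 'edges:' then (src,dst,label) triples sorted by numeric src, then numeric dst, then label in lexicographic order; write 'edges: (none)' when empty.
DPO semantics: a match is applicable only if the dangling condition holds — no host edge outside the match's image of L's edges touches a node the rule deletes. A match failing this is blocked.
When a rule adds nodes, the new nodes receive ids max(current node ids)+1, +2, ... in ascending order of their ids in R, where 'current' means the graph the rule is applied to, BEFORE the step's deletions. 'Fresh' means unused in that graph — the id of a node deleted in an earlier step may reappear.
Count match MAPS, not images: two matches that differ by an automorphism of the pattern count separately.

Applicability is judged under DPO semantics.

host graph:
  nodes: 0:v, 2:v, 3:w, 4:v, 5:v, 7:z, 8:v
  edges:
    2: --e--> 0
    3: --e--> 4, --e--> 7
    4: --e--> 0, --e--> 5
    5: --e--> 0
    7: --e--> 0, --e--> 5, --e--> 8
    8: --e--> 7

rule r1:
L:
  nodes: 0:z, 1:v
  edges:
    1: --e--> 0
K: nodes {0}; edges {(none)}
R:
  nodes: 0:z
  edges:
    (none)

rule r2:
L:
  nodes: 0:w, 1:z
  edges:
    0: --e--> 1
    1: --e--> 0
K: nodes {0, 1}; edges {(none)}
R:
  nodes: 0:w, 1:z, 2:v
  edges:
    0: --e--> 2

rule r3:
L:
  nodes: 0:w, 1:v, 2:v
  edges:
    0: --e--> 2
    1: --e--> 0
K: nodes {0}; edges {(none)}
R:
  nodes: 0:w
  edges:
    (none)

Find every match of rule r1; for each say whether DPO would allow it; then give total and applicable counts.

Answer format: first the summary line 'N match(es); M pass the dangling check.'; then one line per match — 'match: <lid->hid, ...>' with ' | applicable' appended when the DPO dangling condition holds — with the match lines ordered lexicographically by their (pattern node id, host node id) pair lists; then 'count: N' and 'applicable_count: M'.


1 match(es); 0 pass the dangling check.
match: 0->7, 1->8
count: 1
applicable_count: 0


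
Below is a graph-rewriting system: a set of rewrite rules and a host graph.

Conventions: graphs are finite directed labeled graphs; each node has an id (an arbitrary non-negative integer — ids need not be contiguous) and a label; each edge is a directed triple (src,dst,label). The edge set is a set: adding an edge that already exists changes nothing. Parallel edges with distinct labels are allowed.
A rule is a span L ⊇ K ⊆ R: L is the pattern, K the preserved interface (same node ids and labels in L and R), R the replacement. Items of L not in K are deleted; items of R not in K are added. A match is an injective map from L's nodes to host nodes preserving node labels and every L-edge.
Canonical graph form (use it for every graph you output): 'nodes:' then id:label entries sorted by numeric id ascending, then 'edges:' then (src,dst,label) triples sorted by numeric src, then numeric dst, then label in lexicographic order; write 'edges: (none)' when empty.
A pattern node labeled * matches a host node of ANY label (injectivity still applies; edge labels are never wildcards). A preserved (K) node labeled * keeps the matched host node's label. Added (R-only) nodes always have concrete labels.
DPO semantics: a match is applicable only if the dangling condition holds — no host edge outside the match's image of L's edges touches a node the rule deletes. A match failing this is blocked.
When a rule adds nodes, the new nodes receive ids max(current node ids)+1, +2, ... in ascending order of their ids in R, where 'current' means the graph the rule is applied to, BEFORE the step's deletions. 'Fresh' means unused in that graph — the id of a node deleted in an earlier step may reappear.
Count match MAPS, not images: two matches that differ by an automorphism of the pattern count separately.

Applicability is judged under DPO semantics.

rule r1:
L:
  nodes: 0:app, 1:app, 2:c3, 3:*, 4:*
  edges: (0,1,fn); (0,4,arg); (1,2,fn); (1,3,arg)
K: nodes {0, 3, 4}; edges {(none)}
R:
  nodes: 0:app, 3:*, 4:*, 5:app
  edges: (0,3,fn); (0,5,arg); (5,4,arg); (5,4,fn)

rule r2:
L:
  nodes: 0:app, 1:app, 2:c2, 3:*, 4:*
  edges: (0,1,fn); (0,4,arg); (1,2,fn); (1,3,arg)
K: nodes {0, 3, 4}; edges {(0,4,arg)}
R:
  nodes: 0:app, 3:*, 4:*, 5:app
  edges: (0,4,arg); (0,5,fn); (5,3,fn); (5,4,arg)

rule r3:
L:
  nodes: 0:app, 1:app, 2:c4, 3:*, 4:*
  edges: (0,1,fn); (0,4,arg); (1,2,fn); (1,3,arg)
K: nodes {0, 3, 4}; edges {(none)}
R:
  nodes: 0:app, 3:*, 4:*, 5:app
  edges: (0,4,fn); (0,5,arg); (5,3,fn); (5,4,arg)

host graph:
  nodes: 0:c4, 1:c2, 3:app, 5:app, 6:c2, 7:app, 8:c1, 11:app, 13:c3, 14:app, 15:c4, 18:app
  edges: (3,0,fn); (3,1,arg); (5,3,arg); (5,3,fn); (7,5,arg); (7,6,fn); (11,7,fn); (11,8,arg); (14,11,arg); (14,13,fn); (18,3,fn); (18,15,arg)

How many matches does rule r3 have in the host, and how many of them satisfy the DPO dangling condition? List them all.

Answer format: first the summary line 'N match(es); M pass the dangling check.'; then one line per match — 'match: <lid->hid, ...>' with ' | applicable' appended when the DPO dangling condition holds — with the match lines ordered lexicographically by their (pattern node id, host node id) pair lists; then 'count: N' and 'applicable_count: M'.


1 match(es); 0 pass the dangling check.
match: 0->18, 1->3, 2->0, 3->1, 4->15
count: 1
applicable_count: 0


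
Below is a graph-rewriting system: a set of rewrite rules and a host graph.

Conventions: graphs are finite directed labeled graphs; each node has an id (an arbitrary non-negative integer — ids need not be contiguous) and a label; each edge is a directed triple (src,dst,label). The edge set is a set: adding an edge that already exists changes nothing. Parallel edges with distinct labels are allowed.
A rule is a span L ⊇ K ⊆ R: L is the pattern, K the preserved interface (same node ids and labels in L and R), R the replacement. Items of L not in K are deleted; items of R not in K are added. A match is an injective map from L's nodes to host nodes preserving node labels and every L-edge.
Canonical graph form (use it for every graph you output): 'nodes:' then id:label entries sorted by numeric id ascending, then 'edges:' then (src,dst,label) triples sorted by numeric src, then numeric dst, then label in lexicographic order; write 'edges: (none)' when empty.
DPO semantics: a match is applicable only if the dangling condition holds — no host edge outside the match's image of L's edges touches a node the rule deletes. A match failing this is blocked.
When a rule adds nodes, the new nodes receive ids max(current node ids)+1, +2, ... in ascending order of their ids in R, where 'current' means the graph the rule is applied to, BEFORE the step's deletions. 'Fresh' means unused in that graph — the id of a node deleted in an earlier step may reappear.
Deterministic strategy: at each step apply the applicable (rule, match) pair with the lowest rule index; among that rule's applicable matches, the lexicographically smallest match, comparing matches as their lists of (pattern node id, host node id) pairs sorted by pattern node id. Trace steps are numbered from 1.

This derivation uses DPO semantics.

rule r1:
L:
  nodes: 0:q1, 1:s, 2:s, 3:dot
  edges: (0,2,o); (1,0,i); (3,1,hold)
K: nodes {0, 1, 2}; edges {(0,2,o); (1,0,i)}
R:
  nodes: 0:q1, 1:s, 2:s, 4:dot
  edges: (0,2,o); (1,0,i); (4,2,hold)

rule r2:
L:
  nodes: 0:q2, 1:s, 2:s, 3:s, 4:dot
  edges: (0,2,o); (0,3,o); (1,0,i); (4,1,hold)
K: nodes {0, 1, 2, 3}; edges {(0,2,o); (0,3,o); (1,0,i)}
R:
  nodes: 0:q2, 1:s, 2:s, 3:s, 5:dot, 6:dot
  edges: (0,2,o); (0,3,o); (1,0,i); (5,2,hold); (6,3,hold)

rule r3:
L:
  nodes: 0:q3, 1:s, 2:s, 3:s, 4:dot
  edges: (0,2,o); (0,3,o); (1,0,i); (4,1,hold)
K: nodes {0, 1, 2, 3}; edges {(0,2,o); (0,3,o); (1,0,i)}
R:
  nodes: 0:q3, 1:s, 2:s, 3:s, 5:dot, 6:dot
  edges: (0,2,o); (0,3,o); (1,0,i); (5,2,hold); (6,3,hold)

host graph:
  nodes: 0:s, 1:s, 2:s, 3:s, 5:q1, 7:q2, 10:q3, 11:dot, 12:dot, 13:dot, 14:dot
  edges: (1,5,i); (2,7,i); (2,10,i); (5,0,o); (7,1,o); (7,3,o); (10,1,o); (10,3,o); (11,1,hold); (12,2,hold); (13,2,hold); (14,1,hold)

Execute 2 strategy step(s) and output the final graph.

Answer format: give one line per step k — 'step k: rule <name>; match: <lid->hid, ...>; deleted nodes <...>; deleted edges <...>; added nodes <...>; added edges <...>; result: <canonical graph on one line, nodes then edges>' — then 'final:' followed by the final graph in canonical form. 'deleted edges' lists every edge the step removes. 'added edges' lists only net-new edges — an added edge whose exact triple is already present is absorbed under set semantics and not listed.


step 1: rule r1; match: 0->5, 1->1, 2->0, 3->11; deleted nodes 11; deleted edges (11,1,hold); added nodes 15; added edges (15,0,hold); result: nodes: 0:s, 1:s, 2:s, 3:s, 5:q1, 7:q2, 10:q3, 12:dot, 13:dot, 14:dot, 15:dot edges: (1,5,i); (2,7,i); (2,10,i); (5,0,o); (7,1,o); (7,3,o); (10,1,o); (10,3,o); (12,2,hold); (13,2,hold); (14,1,hold); (15,0,hold)
step 2: rule r1; match: 0->5, 1->1, 2->0, 3->14; deleted nodes 14; deleted edges (14,1,hold); added nodes 16; added edges (16,0,hold); result: nodes: 0:s, 1:s, 2:s, 3:s, 5:q1, 7:q2, 10:q3, 12:dot, 13:dot, 15:dot, 16:dot edges: (1,5,i); (2,7,i); (2,10,i); (5,0,o); (7,1,o); (7,3,o); (10,1,o); (10,3,o); (12,2,hold); (13,2,hold); (15,0,hold); (16,0,hold)
final:
nodes: 0:s, 1:s, 2:s, 3:s, 5:q1, 7:q2, 10:q3, 12:dot, 13:dot, 15:dot, 16:dot
edges: (1,5,i); (2,7,i); (2,10,i); (5,0,o); (7,1,o); (7,3,o); (10,1,o); (10,3,o); (12,2,hold); (13,2,hold); (15,0,hold); (16,0,hold)


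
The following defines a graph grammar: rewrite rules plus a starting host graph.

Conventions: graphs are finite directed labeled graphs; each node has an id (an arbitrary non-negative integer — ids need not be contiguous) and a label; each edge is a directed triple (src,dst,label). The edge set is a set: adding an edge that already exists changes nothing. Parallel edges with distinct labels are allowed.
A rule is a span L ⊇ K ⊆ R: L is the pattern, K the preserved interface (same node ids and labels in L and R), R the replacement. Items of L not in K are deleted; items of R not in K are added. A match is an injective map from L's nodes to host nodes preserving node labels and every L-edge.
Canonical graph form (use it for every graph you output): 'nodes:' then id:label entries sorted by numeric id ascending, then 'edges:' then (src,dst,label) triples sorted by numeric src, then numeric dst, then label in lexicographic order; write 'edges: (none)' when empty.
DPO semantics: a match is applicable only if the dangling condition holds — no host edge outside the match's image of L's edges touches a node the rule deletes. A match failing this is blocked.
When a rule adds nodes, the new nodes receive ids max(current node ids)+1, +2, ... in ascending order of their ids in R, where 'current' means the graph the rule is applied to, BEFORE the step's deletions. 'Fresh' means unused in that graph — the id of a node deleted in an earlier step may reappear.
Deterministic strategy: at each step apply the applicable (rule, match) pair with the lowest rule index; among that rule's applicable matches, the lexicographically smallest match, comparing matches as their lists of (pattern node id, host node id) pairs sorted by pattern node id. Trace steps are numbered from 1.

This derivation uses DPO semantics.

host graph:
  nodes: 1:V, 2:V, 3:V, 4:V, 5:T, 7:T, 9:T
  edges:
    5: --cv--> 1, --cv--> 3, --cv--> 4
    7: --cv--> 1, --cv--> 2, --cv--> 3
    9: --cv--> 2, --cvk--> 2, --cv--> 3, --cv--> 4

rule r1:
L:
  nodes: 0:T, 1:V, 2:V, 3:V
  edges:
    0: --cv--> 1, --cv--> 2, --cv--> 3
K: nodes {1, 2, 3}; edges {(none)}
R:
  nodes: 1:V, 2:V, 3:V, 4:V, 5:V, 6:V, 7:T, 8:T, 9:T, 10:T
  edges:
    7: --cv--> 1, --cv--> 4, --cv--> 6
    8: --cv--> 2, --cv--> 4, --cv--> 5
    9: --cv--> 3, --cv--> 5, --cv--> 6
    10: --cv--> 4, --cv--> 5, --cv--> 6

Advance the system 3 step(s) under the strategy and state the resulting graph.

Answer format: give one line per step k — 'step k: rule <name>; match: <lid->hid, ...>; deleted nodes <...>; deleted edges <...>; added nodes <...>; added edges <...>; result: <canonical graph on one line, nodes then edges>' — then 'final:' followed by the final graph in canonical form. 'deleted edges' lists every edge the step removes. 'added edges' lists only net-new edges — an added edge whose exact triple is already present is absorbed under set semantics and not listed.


step 1: rule r1; match: 0->5, 1->1, 2->3, 3->4; deleted nodes 5; deleted edges (5,1,cv); (5,3,cv); (5,4,cv); added nodes 10, 11, 12, 13, 14, 15, 16; added edges (13,1,cv); (13,10,cv); (13,12,cv); (14,3,cv); (14,10,cv); (14,11,cv); (15,4,cv); (15,11,cv); (15,12,cv); (16,10,cv); (16,11,cv); (16,12,cv); result: nodes: 1:V, 2:V, 3:V, 4:V, 7:T, 9:T, 10:V, 11:V, 12:V, 13:T, 14:T, 15:T, 16:T edges: (7,1,cv); (7,2,cv); (7,3,cv); (9,2,cv); (9,2,cvk); (9,3,cv); (9,4,cv); (13,1,cv); (13,10,cv); (13,12,cv); (14,3,cv); (14,10,cv); (14,11,cv); (15,4,cv); (15,11,cv); (15,12,cv); (16,10,cv); (16,11,cv); (16,12,cv)
step 2: rule r1; match: 0->7, 1->1, 2->2, 3->3; deleted nodes 7; deleted edges (7,1,cv); (7,2,cv); (7,3,cv); added nodes 17, 18, 19, 20, 21, 22, 23; added edges (20,1,cv); (20,17,cv); (20,19,cv); (21,2,cv); (21,17,cv); (21,18,cv); (22,3,cv); (22,18,cv); (22,19,cv); (23,17,cv); (23,18,cv); (23,19,cv); result: nodes: 1:V, 2:V, 3:V, 4:V, 9:T, 10:V, 11:V, 12:V, 13:T, 14:T, 15:T, 16:T, 17:V, 18:V, 19:V, 20:T, 21:T, 22:T, 23:T edges: (9,2,cv); (9,2,cvk); (9,3,cv); (9,4,cv); (13,1,cv); (13,10,cv); (13,12,cv); (14,3,cv); (14,10,cv); (14,11,cv); (15,4,cv); (15,11,cv); (15,12,cv); (16,10,cv); (16,11,cv); (16,12,cv); (20,1,cv); (20,17,cv); (20,19,cv); (21,2,cv); (21,17,cv); (21,18,cv); (22,3,cv); (22,18,cv); (22,19,cv); (23,17,cv); (23,18,cv); (23,19,cv)
step 3: rule r1; match: 0->13, 1->1, 2->10, 3->12; deleted nodes 13; deleted edges (13,1,cv); (13,10,cv); (13,12,cv); added nodes 24, 25, 26, 27, 28, 29, 30; added edges (27,1,cv); (27,24,cv); (27,26,cv); (28,10,cv); (28,24,cv); (28,25,cv); (29,12,cv); (29,25,cv); (29,26,cv); (30,24,cv); (30,25,cv); (30,26,cv); result: nodes: 1:V, 2:V, 3:V, 4:V, 9:T, 10:V, 11:V, 12:V, 14:T, 15:T, 16:T, 17:V, 18:V, 19:V, 20:T, 21:T, 22:T, 23:T, 24:V, 25:V, 26:V, 27:T, 28:T, 29:T, 30:T edges: (9,2,cv); (9,2,cvk); (9,3,cv); (9,4,cv); (14,3,cv); (14,10,cv); (14,11,cv); (15,4,cv); (15,11,cv); (15,12,cv); (16,10,cv); (16,11,cv); (16,12,cv); (20,1,cv); (20,17,cv); (20,19,cv); (21,2,cv); (21,17,cv); (21,18,cv); (22,3,cv); (22,18,cv); (22,19,cv); (23,17,cv); (23,18,cv); (23,19,cv); (27,1,cv); (27,24,cv); (27,26,cv); (28,10,cv); (28,24,cv); (28,25,cv); (29,12,cv); (29,25,cv); (29,26,cv); (30,24,cv); (30,25,cv); (30,26,cv)
final:
nodes: 1:V, 2:V, 3:V, 4:V, 9:T, 10:V, 11:V, 12:V, 14:T, 15:T, 16:T, 17:V, 18:V, 19:V, 20:T, 21:T, 22:T, 23:T, 24:V, 25:V, 26:V, 27:T, 28:T, 29:T, 30:T
edges: (9,2,cv); (9,2,cvk); (9,3,cv); (9,4,cv); (14,3,cv); (14,10,cv); (14,11,cv); (15,4,cv); (15,11,cv); (15,12,cv); (16,10,cv); (16,11,cv); (16,12,cv); (20,1,cv); (20,17,cv); (20,19,cv); (21,2,cv); (21,17,cv); (21,18,cv); (22,3,cv); (22,18,cv); (22,19,cv); (23,17,cv); (23,18,cv); (23,19,cv); (27,1,cv); (27,24,cv); (27,26,cv); (28,10,cv); (28,24,cv); (28,25,cv); (29,12,cv); (29,25,cv); (29,26,cv); (30,24,cv); (30,25,cv); (30,26,cv)


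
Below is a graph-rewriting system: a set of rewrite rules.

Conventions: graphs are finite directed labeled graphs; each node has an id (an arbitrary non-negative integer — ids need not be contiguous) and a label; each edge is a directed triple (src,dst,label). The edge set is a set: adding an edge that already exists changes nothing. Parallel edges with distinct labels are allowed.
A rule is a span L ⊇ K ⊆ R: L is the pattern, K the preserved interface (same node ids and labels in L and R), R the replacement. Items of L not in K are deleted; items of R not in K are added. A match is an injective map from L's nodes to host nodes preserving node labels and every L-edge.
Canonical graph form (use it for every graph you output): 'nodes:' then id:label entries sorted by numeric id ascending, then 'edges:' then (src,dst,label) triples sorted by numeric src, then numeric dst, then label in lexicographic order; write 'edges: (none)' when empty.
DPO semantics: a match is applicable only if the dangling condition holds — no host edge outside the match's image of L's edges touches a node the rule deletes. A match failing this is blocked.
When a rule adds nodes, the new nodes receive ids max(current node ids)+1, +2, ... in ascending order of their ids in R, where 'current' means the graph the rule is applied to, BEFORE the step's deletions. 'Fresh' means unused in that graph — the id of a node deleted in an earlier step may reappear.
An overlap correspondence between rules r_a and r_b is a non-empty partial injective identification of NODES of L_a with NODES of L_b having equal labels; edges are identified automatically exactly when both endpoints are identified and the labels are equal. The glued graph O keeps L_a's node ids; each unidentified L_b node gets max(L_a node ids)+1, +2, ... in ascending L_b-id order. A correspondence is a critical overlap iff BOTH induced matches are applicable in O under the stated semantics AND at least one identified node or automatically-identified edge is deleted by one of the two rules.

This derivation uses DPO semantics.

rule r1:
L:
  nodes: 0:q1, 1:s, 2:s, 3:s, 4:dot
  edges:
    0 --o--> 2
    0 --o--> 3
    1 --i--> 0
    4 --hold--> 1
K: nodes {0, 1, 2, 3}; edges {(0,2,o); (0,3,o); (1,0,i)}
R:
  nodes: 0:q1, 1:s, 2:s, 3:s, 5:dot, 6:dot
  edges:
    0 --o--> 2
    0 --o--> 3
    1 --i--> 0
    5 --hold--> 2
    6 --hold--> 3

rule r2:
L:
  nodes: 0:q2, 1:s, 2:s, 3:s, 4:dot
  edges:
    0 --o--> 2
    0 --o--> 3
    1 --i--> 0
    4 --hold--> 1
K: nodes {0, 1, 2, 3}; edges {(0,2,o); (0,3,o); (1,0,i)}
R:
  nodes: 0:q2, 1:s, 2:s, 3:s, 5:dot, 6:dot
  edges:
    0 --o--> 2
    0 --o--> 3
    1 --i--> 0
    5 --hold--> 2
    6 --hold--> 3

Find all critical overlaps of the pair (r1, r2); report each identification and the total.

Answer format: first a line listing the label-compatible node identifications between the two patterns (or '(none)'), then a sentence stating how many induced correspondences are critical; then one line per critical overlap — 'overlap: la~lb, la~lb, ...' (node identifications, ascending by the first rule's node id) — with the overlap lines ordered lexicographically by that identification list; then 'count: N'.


label-compatible node identifications between L(r1) and L(r2): 1~1, 1~2, 1~3, 2~1, 2~2, 2~3, 3~1, 3~2, 3~3, 4~4
7 of the induced correspondences are critical overlaps of r1 and r2.
overlap: 1~1, 2~2, 3~3, 4~4
overlap: 1~1, 2~2, 4~4
overlap: 1~1, 2~3, 3~2, 4~4
overlap: 1~1, 2~3, 4~4
overlap: 1~1, 3~2, 4~4
overlap: 1~1, 3~3, 4~4
overlap: 1~1, 4~4
count: 7


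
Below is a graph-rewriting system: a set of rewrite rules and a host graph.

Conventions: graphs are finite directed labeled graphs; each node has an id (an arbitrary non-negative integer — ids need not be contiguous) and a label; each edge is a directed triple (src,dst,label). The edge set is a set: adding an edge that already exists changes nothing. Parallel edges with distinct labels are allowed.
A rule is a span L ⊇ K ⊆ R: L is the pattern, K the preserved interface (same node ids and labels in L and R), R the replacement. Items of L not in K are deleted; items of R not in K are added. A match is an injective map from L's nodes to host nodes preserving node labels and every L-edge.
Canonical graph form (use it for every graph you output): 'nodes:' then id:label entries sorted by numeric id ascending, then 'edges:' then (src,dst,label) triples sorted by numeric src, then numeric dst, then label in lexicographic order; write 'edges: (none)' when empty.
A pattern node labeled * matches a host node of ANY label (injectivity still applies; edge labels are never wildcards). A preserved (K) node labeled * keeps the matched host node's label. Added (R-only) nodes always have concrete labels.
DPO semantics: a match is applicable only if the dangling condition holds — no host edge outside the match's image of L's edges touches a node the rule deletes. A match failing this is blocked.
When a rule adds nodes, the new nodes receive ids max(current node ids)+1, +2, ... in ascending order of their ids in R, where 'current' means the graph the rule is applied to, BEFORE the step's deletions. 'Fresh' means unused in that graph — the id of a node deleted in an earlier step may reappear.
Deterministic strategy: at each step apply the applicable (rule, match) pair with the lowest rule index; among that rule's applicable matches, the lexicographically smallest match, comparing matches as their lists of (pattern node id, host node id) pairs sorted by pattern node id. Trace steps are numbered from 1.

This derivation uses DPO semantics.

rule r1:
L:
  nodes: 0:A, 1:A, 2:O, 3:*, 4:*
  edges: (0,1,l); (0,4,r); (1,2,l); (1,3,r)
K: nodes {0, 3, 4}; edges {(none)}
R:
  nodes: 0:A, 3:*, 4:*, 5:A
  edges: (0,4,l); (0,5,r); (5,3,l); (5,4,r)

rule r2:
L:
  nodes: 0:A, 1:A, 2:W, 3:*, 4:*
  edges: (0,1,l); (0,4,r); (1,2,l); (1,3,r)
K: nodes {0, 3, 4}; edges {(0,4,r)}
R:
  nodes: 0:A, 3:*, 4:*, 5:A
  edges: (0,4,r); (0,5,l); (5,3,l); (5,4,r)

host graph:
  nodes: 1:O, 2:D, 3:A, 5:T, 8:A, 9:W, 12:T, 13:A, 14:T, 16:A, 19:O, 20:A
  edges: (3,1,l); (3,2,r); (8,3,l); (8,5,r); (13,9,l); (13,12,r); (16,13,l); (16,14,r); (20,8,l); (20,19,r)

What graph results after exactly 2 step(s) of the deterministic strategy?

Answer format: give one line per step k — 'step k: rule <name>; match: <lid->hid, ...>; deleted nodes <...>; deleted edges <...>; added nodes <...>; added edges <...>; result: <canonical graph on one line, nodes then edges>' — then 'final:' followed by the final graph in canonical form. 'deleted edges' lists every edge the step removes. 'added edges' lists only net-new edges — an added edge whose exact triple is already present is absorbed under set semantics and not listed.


step 1: rule r1; match: 0->8, 1->3, 2->1, 3->2, 4->5; deleted nodes 1, 3; deleted edges (3,1,l); (3,2,r); (8,3,l); (8,5,r); added nodes 21; added edges (8,5,l); (8,21,r); (21,2,l); (21,5,r); result: nodes: 2:D, 5:T, 8:A, 9:W, 12:T, 13:A, 14:T, 16:A, 19:O, 20:A, 21:A edges: (8,5,l); (8,21,r); (13,9,l); (13,12,r); (16,13,l); (16,14,r); (20,8,l); (20,19,r); (21,2,l); (21,5,r)
step 2: rule r2; match: 0->16, 1->13, 2->9, 3->12, 4->14; deleted nodes 9, 13; deleted edges (13,9,l); (13,12,r); (16,13,l); added nodes 22; added edges (16,22,l); (22,12,l); (22,14,r); result: nodes: 2:D, 5:T, 8:A, 12:T, 14:T, 16:A, 19:O, 20:A, 21:A, 22:A edges: (8,5,l); (8,21,r); (16,14,r); (16,22,l); (20,8,l); (20,19,r); (21,2,l); (21,5,r); (22,12,l); (22,14,r)
final:
nodes: 2:D, 5:T, 8:A, 12:T, 14:T, 16:A, 19:O, 20:A, 21:A, 22:A
edges: (8,5,l); (8,21,r); (16,14,r); (16,22,l); (20,8,l); (20,19,r); (21,2,l); (21,5,r); (22,12,l); (22,14,r)


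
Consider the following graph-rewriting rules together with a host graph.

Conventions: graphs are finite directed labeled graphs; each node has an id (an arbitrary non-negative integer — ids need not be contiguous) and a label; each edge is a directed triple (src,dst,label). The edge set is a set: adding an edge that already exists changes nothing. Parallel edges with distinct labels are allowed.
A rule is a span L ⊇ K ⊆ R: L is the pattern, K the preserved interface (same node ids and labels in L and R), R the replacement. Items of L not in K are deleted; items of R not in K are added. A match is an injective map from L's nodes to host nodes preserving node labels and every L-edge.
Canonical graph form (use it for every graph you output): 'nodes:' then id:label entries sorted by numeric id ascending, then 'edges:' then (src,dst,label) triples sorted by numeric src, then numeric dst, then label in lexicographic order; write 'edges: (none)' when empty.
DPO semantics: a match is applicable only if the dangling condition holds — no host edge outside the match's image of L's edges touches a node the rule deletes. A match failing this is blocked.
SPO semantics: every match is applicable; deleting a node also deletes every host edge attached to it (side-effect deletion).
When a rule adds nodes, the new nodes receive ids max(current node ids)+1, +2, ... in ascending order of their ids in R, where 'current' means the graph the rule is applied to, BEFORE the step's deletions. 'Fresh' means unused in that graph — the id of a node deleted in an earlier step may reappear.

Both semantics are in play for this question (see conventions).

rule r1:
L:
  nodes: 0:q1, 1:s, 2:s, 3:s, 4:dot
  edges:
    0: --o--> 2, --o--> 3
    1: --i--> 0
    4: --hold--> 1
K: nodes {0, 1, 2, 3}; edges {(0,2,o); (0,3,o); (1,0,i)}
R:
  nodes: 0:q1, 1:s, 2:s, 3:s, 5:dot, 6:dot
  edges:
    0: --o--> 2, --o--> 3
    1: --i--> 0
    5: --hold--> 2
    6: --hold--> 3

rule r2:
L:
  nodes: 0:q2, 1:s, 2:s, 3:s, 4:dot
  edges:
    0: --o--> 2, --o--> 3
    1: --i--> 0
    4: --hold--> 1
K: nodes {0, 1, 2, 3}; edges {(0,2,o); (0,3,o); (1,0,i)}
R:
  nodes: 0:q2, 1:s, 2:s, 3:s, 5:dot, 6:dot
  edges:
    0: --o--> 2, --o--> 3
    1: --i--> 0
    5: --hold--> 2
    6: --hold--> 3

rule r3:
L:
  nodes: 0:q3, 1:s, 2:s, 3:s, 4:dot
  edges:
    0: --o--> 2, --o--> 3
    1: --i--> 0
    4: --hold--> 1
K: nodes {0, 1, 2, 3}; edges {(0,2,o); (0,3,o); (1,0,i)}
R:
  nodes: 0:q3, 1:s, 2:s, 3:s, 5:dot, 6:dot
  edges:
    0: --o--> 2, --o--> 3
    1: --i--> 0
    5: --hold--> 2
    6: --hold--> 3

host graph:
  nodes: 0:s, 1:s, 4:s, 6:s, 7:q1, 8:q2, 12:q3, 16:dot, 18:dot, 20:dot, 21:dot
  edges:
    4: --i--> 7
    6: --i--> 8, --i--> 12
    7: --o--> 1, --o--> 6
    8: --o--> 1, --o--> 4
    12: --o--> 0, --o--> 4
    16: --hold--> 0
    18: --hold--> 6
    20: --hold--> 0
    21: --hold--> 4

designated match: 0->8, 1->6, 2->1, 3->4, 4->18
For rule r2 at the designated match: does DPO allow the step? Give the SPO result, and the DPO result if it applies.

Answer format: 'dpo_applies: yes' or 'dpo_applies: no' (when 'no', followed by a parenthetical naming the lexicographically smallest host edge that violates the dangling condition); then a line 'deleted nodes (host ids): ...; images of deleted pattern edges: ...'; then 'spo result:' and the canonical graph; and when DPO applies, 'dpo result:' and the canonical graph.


dpo_applies: yes
deleted nodes (host ids): 18; images of deleted pattern edges: (18,6,hold)
spo result:
nodes: 0:s, 1:s, 4:s, 6:s, 7:q1, 8:q2, 12:q3, 16:dot, 20:dot, 21:dot, 22:dot, 23:dot
edges: (4,7,i); (6,8,i); (6,12,i); (7,1,o); (7,6,o); (8,1,o); (8,4,o); (12,0,o); (12,4,o); (16,0,hold); (20,0,hold); (21,4,hold); (22,1,hold); (23,4,hold)
dpo result:
nodes: 0:s, 1:s, 4:s, 6:s, 7:q1, 8:q2, 12:q3, 16:dot, 20:dot, 21:dot, 22:dot, 23:dot
edges: (4,7,i); (6,8,i); (6,12,i); (7,1,o); (7,6,o); (8,1,o); (8,4,o); (12,0,o); (12,4,o); (16,0,hold); (20,0,hold); (21,4,hold); (22,1,hold); (23,4,hold)


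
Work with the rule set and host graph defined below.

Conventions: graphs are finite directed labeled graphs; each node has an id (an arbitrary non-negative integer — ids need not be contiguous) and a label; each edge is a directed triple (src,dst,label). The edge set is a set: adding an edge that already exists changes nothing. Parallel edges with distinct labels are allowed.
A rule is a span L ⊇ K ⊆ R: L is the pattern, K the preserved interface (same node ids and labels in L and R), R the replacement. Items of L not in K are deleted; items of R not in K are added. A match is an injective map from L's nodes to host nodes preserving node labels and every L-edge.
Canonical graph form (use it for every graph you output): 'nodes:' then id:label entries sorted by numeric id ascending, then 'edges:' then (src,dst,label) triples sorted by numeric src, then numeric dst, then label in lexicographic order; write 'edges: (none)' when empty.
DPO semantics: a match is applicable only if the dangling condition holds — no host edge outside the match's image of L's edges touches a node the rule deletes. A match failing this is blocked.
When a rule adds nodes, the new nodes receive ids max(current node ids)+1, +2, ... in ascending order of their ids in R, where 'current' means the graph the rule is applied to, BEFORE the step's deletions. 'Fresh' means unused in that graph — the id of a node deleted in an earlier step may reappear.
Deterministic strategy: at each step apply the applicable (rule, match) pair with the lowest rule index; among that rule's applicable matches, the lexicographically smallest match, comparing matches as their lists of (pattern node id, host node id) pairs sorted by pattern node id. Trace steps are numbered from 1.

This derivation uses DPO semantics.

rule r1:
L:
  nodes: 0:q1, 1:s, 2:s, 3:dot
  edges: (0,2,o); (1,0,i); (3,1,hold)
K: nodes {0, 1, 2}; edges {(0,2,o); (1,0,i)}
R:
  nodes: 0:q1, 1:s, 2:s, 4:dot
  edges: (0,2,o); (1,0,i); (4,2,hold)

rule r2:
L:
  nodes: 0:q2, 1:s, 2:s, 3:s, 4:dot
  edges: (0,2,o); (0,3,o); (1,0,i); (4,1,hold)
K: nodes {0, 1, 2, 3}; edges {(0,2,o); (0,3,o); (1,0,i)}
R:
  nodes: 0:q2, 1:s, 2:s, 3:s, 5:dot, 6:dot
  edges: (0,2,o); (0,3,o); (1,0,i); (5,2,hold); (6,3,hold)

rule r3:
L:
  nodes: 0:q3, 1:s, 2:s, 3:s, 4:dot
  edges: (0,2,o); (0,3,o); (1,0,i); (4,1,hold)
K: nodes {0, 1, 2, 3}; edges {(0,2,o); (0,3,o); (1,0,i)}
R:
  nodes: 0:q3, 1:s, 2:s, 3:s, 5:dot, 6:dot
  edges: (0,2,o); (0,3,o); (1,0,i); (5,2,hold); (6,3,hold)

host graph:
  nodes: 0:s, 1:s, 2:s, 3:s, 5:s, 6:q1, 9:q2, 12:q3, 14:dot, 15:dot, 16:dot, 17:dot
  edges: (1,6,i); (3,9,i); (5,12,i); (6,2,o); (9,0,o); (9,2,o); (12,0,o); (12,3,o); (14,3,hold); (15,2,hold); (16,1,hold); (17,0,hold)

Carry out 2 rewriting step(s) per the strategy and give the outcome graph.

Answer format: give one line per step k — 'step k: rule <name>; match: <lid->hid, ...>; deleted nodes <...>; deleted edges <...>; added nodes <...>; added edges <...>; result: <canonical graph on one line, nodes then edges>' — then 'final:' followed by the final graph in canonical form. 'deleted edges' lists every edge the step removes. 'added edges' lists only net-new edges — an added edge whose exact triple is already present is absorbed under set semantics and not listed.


step 1: rule r1; match: 0->6, 1->1, 2->2, 3->16; deleted nodes 16; deleted edges (16,1,hold); added nodes 18; added edges (18,2,hold); result: nodes: 0:s, 1:s, 2:s, 3:s, 5:s, 6:q1, 9:q2, 12:q3, 14:dot, 15:dot, 17:dot, 18:dot edges: (1,6,i); (3,9,i); (5,12,i); (6,2,o); (9,0,o); (9,2,o); (12,0,o); (12,3,o); (14,3,hold); (15,2,hold); (17,0,hold); (18,2,hold)
step 2: rule r2; match: 0->9, 1->3, 2->0, 3->2, 4->14; deleted nodes 14; deleted edges (14,3,hold); added nodes 19, 20; added edges (19,0,hold); (20,2,hold); result: nodes: 0:s, 1:s, 2:s, 3:s, 5:s, 6:q1, 9:q2, 12:q3, 15:dot, 17:dot, 18:dot, 19:dot, 20:dot edges: (1,6,i); (3,9,i); (5,12,i); (6,2,o); (9,0,o); (9,2,o); (12,0,o); (12,3,o); (15,2,hold); (17,0,hold); (18,2,hold); (19,0,hold); (20,2,hold)
final:
nodes: 0:s, 1:s, 2:s, 3:s, 5:s, 6:q1, 9:q2, 12:q3, 15:dot, 17:dot, 18:dot, 19:dot, 20:dot
edges: (1,6,i); (3,9,i); (5,12,i); (6,2,o); (9,0,o); (9,2,o); (12,0,o); (12,3,o); (15,2,hold); (17,0,hold); (18,2,hold); (19,0,hold); (20,2,hold)


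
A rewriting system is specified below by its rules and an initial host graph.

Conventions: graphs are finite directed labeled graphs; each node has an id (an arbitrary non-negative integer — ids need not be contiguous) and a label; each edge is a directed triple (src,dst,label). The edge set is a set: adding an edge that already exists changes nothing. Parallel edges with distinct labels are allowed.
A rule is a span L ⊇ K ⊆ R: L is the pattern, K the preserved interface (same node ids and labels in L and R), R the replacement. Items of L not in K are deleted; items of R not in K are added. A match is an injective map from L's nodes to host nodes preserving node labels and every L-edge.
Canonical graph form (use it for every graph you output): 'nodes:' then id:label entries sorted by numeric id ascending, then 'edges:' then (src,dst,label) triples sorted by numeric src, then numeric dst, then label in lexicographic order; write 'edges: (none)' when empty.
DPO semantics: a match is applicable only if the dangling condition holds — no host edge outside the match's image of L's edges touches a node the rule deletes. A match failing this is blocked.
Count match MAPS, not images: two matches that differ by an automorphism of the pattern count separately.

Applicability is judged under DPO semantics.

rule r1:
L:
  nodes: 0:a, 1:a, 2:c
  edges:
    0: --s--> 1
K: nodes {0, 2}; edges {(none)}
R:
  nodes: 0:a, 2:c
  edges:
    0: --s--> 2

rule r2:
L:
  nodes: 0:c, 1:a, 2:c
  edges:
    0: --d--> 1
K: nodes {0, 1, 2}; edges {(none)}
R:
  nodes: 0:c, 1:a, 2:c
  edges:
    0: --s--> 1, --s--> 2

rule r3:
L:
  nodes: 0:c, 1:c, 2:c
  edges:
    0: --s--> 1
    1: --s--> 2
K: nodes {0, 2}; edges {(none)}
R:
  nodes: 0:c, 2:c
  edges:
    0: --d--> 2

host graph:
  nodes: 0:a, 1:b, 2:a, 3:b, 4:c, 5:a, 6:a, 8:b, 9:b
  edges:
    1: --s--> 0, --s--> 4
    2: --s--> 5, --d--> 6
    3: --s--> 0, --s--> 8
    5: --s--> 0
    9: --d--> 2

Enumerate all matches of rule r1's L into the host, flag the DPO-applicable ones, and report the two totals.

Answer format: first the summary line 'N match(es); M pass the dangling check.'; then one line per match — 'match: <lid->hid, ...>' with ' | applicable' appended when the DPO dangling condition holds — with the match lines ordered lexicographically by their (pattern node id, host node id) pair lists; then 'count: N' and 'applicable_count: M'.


2 match(es); 0 pass the dangling check.
match: 0->2, 1->5, 2->4
match: 0->5, 1->0, 2->4
count: 2
applicable_count: 0


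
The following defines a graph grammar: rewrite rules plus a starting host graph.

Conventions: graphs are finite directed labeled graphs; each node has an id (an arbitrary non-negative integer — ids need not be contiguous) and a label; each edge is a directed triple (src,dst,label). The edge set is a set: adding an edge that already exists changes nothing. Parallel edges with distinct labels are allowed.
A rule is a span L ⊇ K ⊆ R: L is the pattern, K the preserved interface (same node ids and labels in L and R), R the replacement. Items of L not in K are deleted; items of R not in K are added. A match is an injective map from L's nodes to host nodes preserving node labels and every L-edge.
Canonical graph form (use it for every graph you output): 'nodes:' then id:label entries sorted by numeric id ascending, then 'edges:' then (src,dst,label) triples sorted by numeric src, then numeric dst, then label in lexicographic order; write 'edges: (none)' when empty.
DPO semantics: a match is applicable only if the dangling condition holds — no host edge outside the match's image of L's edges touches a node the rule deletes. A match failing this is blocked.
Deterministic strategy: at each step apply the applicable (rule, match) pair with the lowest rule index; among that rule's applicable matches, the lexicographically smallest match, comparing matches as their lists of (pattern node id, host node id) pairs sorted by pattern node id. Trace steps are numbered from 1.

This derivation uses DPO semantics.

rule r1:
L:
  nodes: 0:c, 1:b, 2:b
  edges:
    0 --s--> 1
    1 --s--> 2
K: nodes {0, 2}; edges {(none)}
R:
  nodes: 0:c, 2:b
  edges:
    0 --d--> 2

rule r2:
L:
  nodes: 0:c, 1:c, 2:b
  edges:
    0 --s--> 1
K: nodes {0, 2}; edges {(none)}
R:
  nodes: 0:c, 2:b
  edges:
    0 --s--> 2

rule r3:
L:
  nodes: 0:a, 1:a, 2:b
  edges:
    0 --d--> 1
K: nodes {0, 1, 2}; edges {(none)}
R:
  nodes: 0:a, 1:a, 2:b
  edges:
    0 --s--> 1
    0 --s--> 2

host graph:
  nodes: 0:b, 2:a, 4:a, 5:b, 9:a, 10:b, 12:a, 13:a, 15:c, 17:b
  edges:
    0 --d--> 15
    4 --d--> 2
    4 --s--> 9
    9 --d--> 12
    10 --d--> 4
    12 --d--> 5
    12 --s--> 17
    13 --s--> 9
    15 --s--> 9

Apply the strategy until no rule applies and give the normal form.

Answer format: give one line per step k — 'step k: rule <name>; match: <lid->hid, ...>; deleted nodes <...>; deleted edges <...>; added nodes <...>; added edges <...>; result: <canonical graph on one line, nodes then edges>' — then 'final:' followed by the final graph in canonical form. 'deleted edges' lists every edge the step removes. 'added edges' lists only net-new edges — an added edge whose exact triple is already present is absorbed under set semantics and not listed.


step 1: rule r3; match: 0->4, 1->2, 2->0; deleted nodes (none); deleted edges (4,2,d); added nodes (none); added edges (4,0,s); (4,2,s); result: nodes: 0:b, 2:a, 4:a, 5:b, 9:a, 10:b, 12:a, 13:a, 15:c, 17:b edges: (0,15,d); (4,0,s); (4,2,s); (4,9,s); (9,12,d); (10,4,d); (12,5,d); (12,17,s); (13,9,s); (15,9,s)
step 2: rule r3; match: 0->9, 1->12, 2->0; deleted nodes (none); deleted edges (9,12,d); added nodes (none); added edges (9,0,s); (9,12,s); result: nodes: 0:b, 2:a, 4:a, 5:b, 9:a, 10:b, 12:a, 13:a, 15:c, 17:b edges: (0,15,d); (4,0,s); (4,2,s); (4,9,s); (9,0,s); (9,12,s); (10,4,d); (12,5,d); (12,17,s); (13,9,s); (15,9,s)
final:
nodes: 0:b, 2:a, 4:a, 5:b, 9:a, 10:b, 12:a, 13:a, 15:c, 17:b
edges: (0,15,d); (4,0,s); (4,2,s); (4,9,s); (9,0,s); (9,12,s); (10,4,d); (12,5,d); (12,17,s); (13,9,s); (15,9,s)


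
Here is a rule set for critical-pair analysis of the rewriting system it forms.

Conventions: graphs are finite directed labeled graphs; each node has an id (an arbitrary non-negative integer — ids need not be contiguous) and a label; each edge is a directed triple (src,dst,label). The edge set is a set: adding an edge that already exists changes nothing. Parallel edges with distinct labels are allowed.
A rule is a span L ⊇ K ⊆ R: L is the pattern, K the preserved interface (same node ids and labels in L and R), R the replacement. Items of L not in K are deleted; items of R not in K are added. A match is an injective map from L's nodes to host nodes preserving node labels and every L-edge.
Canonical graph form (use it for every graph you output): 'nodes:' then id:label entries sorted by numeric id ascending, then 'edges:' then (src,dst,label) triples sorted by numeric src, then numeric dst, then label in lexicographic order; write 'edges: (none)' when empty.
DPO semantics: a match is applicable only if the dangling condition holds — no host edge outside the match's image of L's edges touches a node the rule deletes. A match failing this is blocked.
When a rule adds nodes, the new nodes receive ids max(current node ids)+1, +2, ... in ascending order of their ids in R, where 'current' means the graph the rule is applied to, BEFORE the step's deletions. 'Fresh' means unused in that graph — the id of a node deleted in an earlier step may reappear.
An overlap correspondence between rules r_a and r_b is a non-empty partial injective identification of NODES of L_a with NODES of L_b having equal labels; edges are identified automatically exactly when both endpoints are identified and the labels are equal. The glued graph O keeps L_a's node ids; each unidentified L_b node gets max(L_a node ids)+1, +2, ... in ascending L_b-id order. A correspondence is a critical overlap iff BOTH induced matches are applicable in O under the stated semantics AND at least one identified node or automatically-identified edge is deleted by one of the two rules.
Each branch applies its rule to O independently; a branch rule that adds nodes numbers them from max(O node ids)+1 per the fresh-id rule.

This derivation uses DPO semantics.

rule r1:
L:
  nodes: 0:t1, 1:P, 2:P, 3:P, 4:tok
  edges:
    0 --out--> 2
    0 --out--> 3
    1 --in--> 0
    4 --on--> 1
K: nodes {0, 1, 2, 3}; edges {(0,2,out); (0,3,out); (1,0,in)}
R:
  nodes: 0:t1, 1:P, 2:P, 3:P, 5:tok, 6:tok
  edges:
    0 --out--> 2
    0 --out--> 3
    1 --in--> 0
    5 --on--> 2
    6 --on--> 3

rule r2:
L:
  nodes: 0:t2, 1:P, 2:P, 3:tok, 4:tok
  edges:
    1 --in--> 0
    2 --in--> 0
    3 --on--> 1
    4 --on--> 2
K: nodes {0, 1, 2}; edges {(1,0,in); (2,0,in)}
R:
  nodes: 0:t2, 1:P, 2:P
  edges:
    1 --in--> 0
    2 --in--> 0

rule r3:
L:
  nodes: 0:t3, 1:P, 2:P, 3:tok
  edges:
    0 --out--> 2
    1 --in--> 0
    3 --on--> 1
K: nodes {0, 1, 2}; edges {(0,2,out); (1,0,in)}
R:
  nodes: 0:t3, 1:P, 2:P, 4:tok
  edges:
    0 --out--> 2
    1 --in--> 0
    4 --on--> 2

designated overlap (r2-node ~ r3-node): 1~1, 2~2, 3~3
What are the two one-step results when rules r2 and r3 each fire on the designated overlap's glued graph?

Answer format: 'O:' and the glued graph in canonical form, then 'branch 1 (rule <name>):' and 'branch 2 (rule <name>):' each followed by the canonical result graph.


O:
nodes: 0:t2, 1:P, 2:P, 3:tok, 4:tok, 5:t3
edges: (1,0,in); (1,5,in); (2,0,in); (3,1,on); (4,2,on); (5,2,out)
branch 1 (rule r2):
nodes: 0:t2, 1:P, 2:P, 5:t3
edges: (1,0,in); (1,5,in); (2,0,in); (5,2,out)
branch 2 (rule r3):
nodes: 0:t2, 1:P, 2:P, 4:tok, 5:t3, 6:tok
edges: (1,0,in); (1,5,in); (2,0,in); (4,2,on); (5,2,out); (6,2,on)
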